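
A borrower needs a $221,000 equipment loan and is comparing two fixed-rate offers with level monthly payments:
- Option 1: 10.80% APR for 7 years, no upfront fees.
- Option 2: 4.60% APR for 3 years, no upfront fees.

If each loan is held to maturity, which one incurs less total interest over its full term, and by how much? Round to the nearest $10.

Option 2 by $78,890

Option 1: at 10.80% the monthly rate is 0.0090000, so the payment is 221,000 × 0.0090000 / (1 − 1.0090000^−84) = $3,760.86.
Total interest on Option 1 = 84 × $3,760.86 − $221,000 = $94,912.24.
Option 2: at 4.60% the monthly rate is 0.0038333, so the payment is 221,000 × 0.0038333 / (1 − 1.0038333^−36) = $6,583.95.
Total interest on Option 2 = 36 × $6,583.95 − $221,000 = $16,022.20.
Option 2 is lower by $78,890.04.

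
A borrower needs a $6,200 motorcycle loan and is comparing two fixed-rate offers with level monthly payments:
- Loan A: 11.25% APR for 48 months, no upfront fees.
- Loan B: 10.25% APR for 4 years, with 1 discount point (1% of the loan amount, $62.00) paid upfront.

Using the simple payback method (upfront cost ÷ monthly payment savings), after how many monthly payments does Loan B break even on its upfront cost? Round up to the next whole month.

21 months

Loan A: at 11.25% the monthly rate is 0.0093750, so the payment is 6,200 × 0.0093750 / (1 − 1.0093750^−48) = $161.00.
Loan B: at 10.25% the monthly rate is 0.0085417, so the payment is 6,200 × 0.0085417 / (1 − 1.0085417^−48) = $157.99.
Monthly savings = $161.00 − $157.99 = $3.01.
Break-even = $62.00 / $3.01 = 20.60 → 21 months.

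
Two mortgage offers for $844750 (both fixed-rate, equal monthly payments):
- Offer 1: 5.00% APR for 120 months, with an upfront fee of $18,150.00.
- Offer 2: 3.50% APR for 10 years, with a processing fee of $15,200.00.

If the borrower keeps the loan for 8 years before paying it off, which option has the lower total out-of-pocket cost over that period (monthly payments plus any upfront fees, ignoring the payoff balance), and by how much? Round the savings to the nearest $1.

Offer 2 by $61,174

Offer 1: monthly rate = 5%/12 = 0.0041667; payment = 844,750 × 0.0041667 / (1 − (1+0.0041667)^−120) = $8,959.88.
Offer 2: at 3.50% the monthly rate is 0.0029167, so the payment is 844,750 × 0.0029167 / (1 − 1.0029167^−120) = $8,353.38.
Over 96 months: Offer 1 costs 96 × $8,959.88 + $18,150.00 = $878,298.48; Offer 2 costs 96 × $8,353.38 + $15,200.00 = $817,124.48.
Offer 2 is cheaper by $878,298.48 − $817,124.48 = $61,174.00.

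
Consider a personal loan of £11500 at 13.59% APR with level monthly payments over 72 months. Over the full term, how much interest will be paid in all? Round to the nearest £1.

£5,380

At 13.59% the monthly rate is 0.0113250, so the payment is 11,500 × 0.0113250 / (1 − 1.0113250^−72) = £234.45.
Total paid = 72 × £234.45 = £16,880.40; interest = £16,880.40 − £11,500 = £5,380.40.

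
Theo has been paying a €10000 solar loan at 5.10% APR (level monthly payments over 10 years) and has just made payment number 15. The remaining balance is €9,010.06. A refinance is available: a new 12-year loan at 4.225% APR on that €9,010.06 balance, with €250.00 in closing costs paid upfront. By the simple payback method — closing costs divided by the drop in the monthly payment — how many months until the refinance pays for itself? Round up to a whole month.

Current payment = 10,000 × 5.1%/12 / (1 − (1+0.0042500)^−120) = €106.55.
Refinanced payment = 9,010.06 × 0.0035208 / (1 − (1+0.0035208)^−144) = €79.87.
Monthly savings = €106.55 − €79.87 = €26.68.
Break-even = €250.00 / €26.68 = 9.37 → 10 months.

10 months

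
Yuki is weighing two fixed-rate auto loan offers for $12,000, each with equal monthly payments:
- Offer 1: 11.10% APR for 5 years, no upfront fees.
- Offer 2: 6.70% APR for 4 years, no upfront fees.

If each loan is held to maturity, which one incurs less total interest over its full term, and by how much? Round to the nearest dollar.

Offer 1: at 11.10% the monthly rate is 0.0092500, so the payment is 12,000 × 0.0092500 / (1 − 1.0092500^−60) = $261.51.
Total interest on Offer 1 = 60 × $261.51 − $12,000 = $3,690.60.
Offer 2: at 6.70% the monthly rate is 0.0055833, so the payment is 12,000 × 0.0055833 / (1 − 1.0055833^−48) = $285.69.
Total interest on Offer 2 = 48 × $285.69 − $12,000 = $1,713.12.
Offer 2 is lower by $1,977.48.

Offer 2 by $1,977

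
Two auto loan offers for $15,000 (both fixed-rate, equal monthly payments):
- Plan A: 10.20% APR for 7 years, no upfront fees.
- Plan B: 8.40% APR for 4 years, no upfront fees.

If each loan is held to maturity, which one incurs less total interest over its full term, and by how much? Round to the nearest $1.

Plan B by $3,335

Plan A: monthly rate = 10.2%/12 = 0.0085000; payment = 15,000 × 0.0085000 / (1 − (1+0.0085000)^−84) = $250.57.
Total interest on Plan A = 84 × $250.57 − $15,000 = $6,047.88.
Plan B: monthly rate = 8.4%/12 = 0.0070000; payment = 15,000 × 0.0070000 / (1 − (1+0.0070000)^−48) = $369.02.
Total interest on Plan B = 48 × $369.02 − $15,000 = $2,712.96.
Plan B is lower by $3,334.92.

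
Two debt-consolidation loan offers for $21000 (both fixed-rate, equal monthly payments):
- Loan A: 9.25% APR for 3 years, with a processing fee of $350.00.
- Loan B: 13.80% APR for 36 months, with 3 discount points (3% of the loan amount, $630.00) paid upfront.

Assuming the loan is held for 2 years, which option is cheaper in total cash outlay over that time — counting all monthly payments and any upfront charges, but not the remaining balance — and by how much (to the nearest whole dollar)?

Loan A: at 9.25% the monthly rate is 0.0077083, so the payment is 21,000 × 0.0077083 / (1 − 1.0077083^−36) = $670.24.
Loan B: at 13.80% the monthly rate is 0.0115000, so the payment is 21,000 × 0.0115000 / (1 − 1.0115000^−36) = $715.69.
Over 24 months: Loan A costs 24 × $670.24 + $350.00 = $16,435.76; Loan B costs 24 × $715.69 + $630.00 = $17,806.56.
Loan A is cheaper by $17,806.56 − $16,435.76 = $1,370.80.

Loan A by $1,371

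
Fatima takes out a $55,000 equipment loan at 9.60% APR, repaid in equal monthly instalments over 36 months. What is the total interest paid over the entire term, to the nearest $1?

$8,518

At 9.60% the monthly rate is 0.0080000, so the payment is 55,000 × 0.0080000 / (1 − 1.0080000^−36) = $1,764.38.
Total paid = 36 × $1,764.38 = $63,517.68; interest = $63,517.68 − $55,000 = $8,517.68.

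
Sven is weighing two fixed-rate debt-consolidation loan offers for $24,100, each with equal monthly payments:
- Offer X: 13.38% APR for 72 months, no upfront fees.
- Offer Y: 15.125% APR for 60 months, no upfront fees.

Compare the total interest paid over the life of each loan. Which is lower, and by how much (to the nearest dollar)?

Offer X: at 13.38% the monthly rate is 0.0111500, so the payment is 24,100 × 0.0111500 / (1 − 1.0111500^−72) = $488.63.
Total interest on Offer X = 72 × $488.63 − $24,100 = $11,081.36.
Offer Y: monthly rate = 15.125%/12 = 0.0126042; payment = 24,100 × 0.0126042 / (1 − (1+0.0126042)^−60) = $574.92.
Total interest on Offer Y = 60 × $574.92 − $24,100 = $10,395.20.
Offer Y is lower by $686.16.

Offer Y by $686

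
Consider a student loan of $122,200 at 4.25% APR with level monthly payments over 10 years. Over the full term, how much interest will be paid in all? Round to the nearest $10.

At 4.25% the monthly rate is 0.0035417, so the payment is 122,200 × 0.0035417 / (1 − 1.0035417^−120) = $1,251.79.
Total paid = 120 × $1,251.79 = $150,214.80; interest = $150,214.80 − $122,200 = $28,014.80.

$28,010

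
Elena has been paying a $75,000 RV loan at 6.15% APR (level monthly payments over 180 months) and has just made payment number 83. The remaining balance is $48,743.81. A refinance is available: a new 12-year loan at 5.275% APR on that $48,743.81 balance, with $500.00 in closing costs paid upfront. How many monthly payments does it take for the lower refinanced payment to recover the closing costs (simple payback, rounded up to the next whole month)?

Current payment = 75,000 × 6.15%/12 / (1 − (1+0.0051250)^−180) = $638.99.
Refinanced payment = 48,743.81 × 0.0043958 / (1 − (1+0.0043958)^−144) = $457.58.
Monthly savings = $638.99 − $457.58 = $181.41.
Break-even = $500.00 / $181.41 = 2.76 → 3 months.

3 months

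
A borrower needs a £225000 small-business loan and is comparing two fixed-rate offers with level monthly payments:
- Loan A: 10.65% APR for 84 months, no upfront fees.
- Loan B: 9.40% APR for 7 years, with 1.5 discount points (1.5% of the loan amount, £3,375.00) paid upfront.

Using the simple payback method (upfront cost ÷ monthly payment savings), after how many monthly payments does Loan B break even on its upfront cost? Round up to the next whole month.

24 months

Loan A: at 10.65% the monthly rate is 0.0088750, so the payment is 225,000 × 0.0088750 / (1 − 1.0088750^−84) = £3,811.27.
Loan B: at 9.40% the monthly rate is 0.0078333, so the payment is 225,000 × 0.0078333 / (1 − 1.0078333^−84) = £3,665.88.
Monthly savings = £3,811.27 − £3,665.88 = £145.39.
Break-even = £3,375.00 / £145.39 = 23.21 → 24 months.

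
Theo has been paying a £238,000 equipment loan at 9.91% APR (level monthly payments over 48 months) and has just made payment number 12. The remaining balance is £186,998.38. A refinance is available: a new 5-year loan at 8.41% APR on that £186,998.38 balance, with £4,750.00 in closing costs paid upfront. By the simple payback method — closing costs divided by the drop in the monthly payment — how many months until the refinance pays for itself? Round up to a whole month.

Current payment = 238,000 × 9.91%/12 / (1 − (1+0.0082583)^−48) = £6,026.01.
Refinanced payment = 186,998.38 × 0.0070083 / (1 − (1+0.0070083)^−60) = £3,828.45.
Monthly savings = £6,026.01 − £3,828.45 = £2,197.56.
Break-even = £4,750.00 / £2,197.56 = 2.16 → 3 months.

3 months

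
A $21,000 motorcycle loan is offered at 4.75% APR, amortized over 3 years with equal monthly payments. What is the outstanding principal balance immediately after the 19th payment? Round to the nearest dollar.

With monthly rate i = 4.75%/12 = 0.0039583, the balance after k of n payments is P · [(1+i)^n − (1+i)^k] / [(1+i)^n − 1].
(1+0.0039583)^36 = 1.15282876 and (1+0.0039583)^19 = 1.07794869, so the balance is 21,000 × (1.15282876 − 1.07794869) / (1.15282876 − 1) = $10,289.17.

$10,289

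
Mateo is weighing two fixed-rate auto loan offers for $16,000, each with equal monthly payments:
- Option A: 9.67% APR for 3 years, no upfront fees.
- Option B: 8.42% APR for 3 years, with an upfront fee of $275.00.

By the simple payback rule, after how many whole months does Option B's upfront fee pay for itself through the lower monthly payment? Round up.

30 months

Option A: at 9.67% the monthly rate is 0.0080583, so the payment is 16,000 × 0.0080583 / (1 − 1.0080583^−36) = $513.80.
Option B: monthly rate = 8.42%/12 = 0.0070167; payment = 16,000 × 0.0070167 / (1 − (1+0.0070167)^−36) = $504.49.
Monthly savings = $513.80 − $504.49 = $9.31.
Break-even = $275.00 / $9.31 = 29.54 → 30 months.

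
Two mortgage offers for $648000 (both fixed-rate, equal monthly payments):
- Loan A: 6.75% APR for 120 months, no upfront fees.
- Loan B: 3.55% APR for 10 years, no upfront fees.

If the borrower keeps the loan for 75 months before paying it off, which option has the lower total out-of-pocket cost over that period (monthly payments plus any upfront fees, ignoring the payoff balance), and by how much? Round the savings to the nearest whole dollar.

Loan A: at 6.75% the monthly rate is 0.0056250, so the payment is 648,000 × 0.0056250 / (1 − 1.0056250^−120) = $7,440.60.
Loan B: monthly rate = 3.55%/12 = 0.0029583; payment = 648,000 × 0.0029583 / (1 − (1+0.0029583)^−120) = $6,422.99.
Over 75 months: Loan A costs 75 × $7,440.60 = $558,045.00; Loan B costs 75 × $6,422.99 = $481,724.25.
Loan B is cheaper by $558,045.00 − $481,724.25 = $76,320.75.

Loan B by $76,321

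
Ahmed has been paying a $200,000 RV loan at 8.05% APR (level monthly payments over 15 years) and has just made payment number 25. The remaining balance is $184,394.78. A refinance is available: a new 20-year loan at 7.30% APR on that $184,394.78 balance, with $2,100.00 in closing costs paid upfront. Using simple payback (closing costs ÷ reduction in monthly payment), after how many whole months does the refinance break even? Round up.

5 months

Current payment = 200,000 × 8.05%/12 / (1 − (1+0.0067083)^−180) = $1,917.08.
Refinanced payment = 184,394.78 × 0.0060833 / (1 − (1+0.0060833)^−240) = $1,463.00.
Monthly savings = $1,917.08 − $1,463.00 = $454.08.
Break-even = $2,100.00 / $454.08 = 4.62 → 5 months.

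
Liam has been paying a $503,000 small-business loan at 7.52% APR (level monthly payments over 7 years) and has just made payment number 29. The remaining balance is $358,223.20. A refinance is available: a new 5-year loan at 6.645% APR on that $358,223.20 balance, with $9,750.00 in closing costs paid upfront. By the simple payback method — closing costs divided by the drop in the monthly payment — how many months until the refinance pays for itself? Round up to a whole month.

Current payment = 503,000 × 7.52%/12 / (1 − (1+0.0062667)^−84) = $7,720.12.
Refinanced payment = 358,223.20 × 0.0055375 / (1 − (1+0.0055375)^−60) = $7,033.40.
Monthly savings = $7,720.12 − $7,033.40 = $686.72.
Break-even = $9,750.00 / $686.72 = 14.20 → 15 months.

15 months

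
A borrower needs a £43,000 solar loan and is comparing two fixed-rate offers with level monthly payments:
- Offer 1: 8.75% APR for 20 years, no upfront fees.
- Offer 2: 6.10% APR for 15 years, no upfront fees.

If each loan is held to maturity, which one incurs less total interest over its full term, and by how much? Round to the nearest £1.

Offer 2 by £25,466

Offer 1: monthly rate = 8.75%/12 = 0.0072917; payment = 43,000 × 0.0072917 / (1 − (1+0.0072917)^−240) = £380.00.
Total interest on Offer 1 = 240 × £380.00 − £43,000 = £48,200.00.
Offer 2: at 6.10% the monthly rate is 0.0050833, so the payment is 43,000 × 0.0050833 / (1 − 1.0050833^−180) = £365.19.
Total interest on Offer 2 = 180 × £365.19 − £43,000 = £22,734.20.
Offer 2 is lower by £25,465.80.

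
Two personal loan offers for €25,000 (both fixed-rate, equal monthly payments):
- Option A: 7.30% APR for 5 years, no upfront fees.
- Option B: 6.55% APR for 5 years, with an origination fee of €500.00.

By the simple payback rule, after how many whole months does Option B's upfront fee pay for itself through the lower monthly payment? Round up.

Option A: at 7.30% the monthly rate is 0.0060833, so the payment is 25,000 × 0.0060833 / (1 − 1.0060833^−60) = €498.58.
Option B: monthly rate = 6.55%/12 = 0.0054583; payment = 25,000 × 0.0054583 / (1 − (1+0.0054583)^−60) = €489.74.
Monthly savings = €498.58 − €489.74 = €8.84.
Break-even = €500.00 / €8.84 = 56.56 → 57 months.

57 months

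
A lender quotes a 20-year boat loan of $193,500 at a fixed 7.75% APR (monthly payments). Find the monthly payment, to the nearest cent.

$1,588.54

Monthly rate = 7.75%/12 = 0.0064583; payment = 193,500 × 0.0064583 / (1 − (1+0.0064583)^−240) = $1,588.54.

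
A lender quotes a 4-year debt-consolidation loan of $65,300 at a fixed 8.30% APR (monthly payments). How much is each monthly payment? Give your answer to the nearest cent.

$1,603.38

Monthly rate = 8.3%/12 = 0.0069167; payment = 65,300 × 0.0069167 / (1 − (1+0.0069167)^−48) = $1,603.38.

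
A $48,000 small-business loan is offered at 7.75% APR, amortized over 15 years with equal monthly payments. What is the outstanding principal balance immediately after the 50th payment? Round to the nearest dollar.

With monthly rate i = 7.75%/12 = 0.0064583, the balance after k of n payments is P · [(1+i)^n − (1+i)^k] / [(1+i)^n − 1].
(1+0.0064583)^180 = 3.18598715 and (1+0.0064583)^50 = 1.37971697, so the balance is 48,000 × (3.18598715 − 1.37971697) / (3.18598715 − 1) = $39,662.16.

$39,662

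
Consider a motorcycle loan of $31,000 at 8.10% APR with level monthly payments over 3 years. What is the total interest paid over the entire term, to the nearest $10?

Monthly rate = 8.1%/12 = 0.0067500; payment = 31,000 × 0.0067500 / (1 − (1+0.0067500)^−36) = $972.86.
Total paid = 36 × $972.86 = $35,022.96; interest = $35,022.96 − $31,000 = $4,022.96.

$4,020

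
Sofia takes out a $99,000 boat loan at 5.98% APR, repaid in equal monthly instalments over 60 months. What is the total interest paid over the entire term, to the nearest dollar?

$15,782

Monthly rate = 5.98%/12 = 0.0049833; payment = 99,000 × 0.0049833 / (1 − (1+0.0049833)^−60) = $1,913.03.
Total paid = 60 × $1,913.03 = $114,781.80; interest = $114,781.80 − $99,000 = $15,781.80.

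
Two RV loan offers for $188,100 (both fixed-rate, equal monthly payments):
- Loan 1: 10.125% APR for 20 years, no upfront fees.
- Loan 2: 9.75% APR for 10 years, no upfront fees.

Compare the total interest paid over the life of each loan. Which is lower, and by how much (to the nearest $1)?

Loan 1: monthly rate = 10.125%/12 = 0.0084375; payment = 188,100 × 0.0084375 / (1 − (1+0.0084375)^−240) = $1,830.81.
Total interest on Loan 1 = 240 × $1,830.81 − $188,100 = $251,294.40.
Loan 2: monthly rate = 9.75%/12 = 0.0081250; payment = 188,100 × 0.0081250 / (1 − (1+0.0081250)^−120) = $2,459.79.
Total interest on Loan 2 = 120 × $2,459.79 − $188,100 = $107,074.80.
Loan 2 is lower by $144,219.60.

Loan 2 by $144,220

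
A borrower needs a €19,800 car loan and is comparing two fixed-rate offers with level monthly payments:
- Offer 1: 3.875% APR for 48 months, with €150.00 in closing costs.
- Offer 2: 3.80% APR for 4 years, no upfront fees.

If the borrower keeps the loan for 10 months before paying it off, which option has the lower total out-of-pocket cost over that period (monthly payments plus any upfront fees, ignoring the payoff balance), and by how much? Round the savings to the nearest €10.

Offer 1: at 3.875% the monthly rate is 0.0032292, so the payment is 19,800 × 0.0032292 / (1 − 1.0032292^−48) = €445.96.
Offer 2: monthly rate = 3.8%/12 = 0.0031667; payment = 19,800 × 0.0031667 / (1 − (1+0.0031667)^−48) = €445.30.
Over 10 months: Offer 1 costs 10 × €445.96 + €150.00 = €4,609.60; Offer 2 costs 10 × €445.30 = €4,453.00.
Offer 2 is cheaper by €4,609.60 − €4,453.00 = €156.60.

Offer 2 by €160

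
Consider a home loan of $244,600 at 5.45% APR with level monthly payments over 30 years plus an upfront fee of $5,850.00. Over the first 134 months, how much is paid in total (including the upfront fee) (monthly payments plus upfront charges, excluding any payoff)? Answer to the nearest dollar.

$190,924

Monthly rate = 5.45%/12 = 0.0045417; payment = 244,600 × 0.0045417 / (1 − (1+0.0045417)^−360) = $1,381.15.
Total outlay = 134 × $1,381.15 + $5,850.00 = $190,924.10.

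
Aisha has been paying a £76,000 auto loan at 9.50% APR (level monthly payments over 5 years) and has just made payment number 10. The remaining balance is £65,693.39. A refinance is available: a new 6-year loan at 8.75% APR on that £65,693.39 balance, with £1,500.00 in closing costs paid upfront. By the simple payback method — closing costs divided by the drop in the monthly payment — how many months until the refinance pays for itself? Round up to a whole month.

4 months

Current payment = 76,000 × 9.5%/12 / (1 − (1+0.0079167)^−60) = £1,596.14.
Refinanced payment = 65,693.39 × 0.0072917 / (1 − (1+0.0072917)^−72) = £1,176.02.
Monthly savings = £1,596.14 − £1,176.02 = £420.12.
Break-even = £1,500.00 / £420.12 = 3.57 → 4 months.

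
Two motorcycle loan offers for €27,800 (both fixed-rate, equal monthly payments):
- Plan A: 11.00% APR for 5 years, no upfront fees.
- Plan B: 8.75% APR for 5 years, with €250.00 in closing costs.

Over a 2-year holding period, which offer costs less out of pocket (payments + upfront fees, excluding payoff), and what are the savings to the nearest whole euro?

Plan A: monthly rate = 11%/12 = 0.0091667; payment = 27,800 × 0.0091667 / (1 − (1+0.0091667)^−60) = €604.44.
Plan B: monthly rate = 8.75%/12 = 0.0072917; payment = 27,800 × 0.0072917 / (1 − (1+0.0072917)^−60) = €573.72.
Over 24 months: Plan A costs 24 × €604.44 = €14,506.56; Plan B costs 24 × €573.72 + €250.00 = €14,019.28.
Plan B is cheaper by €14,506.56 − €14,019.28 = €487.28.

Plan B by €487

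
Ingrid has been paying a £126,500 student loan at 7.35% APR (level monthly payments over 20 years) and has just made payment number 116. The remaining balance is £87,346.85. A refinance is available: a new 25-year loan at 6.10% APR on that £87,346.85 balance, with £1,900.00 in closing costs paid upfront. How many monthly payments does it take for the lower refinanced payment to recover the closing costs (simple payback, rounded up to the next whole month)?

Current payment = 126,500 × 7.35%/12 / (1 − (1+0.0061250)^−240) = £1,007.50.
Refinanced payment = 87,346.85 × 0.0050833 / (1 − (1+0.0050833)^−300) = £568.13.
Monthly savings = £1,007.50 − £568.13 = £439.37.
Break-even = £1,900.00 / £439.37 = 4.32 → 5 months.

5 months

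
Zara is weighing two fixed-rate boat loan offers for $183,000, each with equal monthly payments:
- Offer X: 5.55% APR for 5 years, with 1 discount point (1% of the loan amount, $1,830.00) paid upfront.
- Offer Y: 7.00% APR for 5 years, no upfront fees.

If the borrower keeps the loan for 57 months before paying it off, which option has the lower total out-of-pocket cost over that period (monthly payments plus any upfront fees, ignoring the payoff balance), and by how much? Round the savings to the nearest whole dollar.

Offer X: at 5.55% the monthly rate is 0.0046250, so the payment is 183,000 × 0.0046250 / (1 − 1.0046250^−60) = $3,499.74.
Offer Y: at 7.00% the monthly rate is 0.0058333, so the payment is 183,000 × 0.0058333 / (1 − 1.0058333^−60) = $3,623.62.
Over 57 months: Offer X costs 57 × $3,499.74 + $1,830.00 = $201,315.18; Offer Y costs 57 × $3,623.62 = $206,546.34.
Offer X is cheaper by $206,546.34 − $201,315.18 = $5,231.16.

Offer X by $5,231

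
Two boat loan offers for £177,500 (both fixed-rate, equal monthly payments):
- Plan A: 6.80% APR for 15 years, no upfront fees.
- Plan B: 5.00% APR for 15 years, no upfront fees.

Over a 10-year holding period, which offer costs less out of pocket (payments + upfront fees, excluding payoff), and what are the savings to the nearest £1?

Plan B by £20,638

Plan A: monthly rate = 6.8%/12 = 0.0056667; payment = 177,500 × 0.0056667 / (1 − (1+0.0056667)^−180) = £1,575.64.
Plan B: at 5.00% the monthly rate is 0.0041667, so the payment is 177,500 × 0.0041667 / (1 − 1.0041667^−180) = £1,403.66.
Over 120 months: Plan A costs 120 × £1,575.64 = £189,076.80; Plan B costs 120 × £1,403.66 = £168,439.20.
Plan B is cheaper by £189,076.80 − £168,439.20 = £20,637.60.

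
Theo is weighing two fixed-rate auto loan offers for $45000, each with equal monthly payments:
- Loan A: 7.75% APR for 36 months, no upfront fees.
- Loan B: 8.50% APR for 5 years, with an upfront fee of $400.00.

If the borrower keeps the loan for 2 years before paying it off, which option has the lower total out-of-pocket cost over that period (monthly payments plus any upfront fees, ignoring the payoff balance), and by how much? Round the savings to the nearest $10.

Loan A: at 7.75% the monthly rate is 0.0064583, so the payment is 45,000 × 0.0064583 / (1 − 1.0064583^−36) = $1,404.95.
Loan B: monthly rate = 8.5%/12 = 0.0070833; payment = 45,000 × 0.0070833 / (1 − (1+0.0070833)^−60) = $923.24.
Over 24 months: Loan A costs 24 × $1,404.95 = $33,718.80; Loan B costs 24 × $923.24 + $400.00 = $22,557.76.
Loan B is cheaper by $33,718.80 − $22,557.76 = $11,161.04.

Loan B by $11,160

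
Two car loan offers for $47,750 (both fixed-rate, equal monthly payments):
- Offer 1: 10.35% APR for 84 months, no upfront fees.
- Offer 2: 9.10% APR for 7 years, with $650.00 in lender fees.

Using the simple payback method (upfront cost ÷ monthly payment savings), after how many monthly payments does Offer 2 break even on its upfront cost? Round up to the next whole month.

Offer 1: monthly rate = 10.35%/12 = 0.0086250; payment = 47,750 × 0.0086250 / (1 − (1+0.0086250)^−84) = $801.37.
Offer 2: at 9.10% the monthly rate is 0.0075833, so the payment is 47,750 × 0.0075833 / (1 − 1.0075833^−84) = $770.68.
Monthly savings = $801.37 − $770.68 = $30.69.
Break-even = $650.00 / $30.69 = 21.18 → 22 months.

22 months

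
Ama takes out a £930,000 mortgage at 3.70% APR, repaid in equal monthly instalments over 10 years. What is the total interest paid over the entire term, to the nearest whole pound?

£184,052

At 3.70% the monthly rate is 0.0030833, so the payment is 930,000 × 0.0030833 / (1 − 1.0030833^−120) = £9,283.77.
Total paid = 120 × £9,283.77 = £1,114,052.40; interest = £1,114,052.40 − £930,000 = £184,052.40.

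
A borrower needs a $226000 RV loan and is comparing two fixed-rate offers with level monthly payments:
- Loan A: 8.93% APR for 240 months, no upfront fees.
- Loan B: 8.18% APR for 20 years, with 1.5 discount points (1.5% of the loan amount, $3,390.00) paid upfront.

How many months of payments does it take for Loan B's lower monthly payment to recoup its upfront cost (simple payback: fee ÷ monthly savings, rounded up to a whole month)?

Loan A: at 8.93% the monthly rate is 0.0074417, so the payment is 226,000 × 0.0074417 / (1 − 1.0074417^−240) = $2,023.22.
Loan B: at 8.18% the monthly rate is 0.0068167, so the payment is 226,000 × 0.0068167 / (1 − 1.0068167^−240) = $1,915.75.
Monthly savings = $2,023.22 − $1,915.75 = $107.47.
Break-even = $3,390.00 / $107.47 = 31.54 → 32 months.

32 months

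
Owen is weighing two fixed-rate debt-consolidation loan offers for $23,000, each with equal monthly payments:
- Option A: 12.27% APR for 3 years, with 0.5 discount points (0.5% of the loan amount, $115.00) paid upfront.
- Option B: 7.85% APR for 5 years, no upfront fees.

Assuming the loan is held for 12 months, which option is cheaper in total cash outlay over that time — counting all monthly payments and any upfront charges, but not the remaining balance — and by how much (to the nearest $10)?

Option A: monthly rate = 12.27%/12 = 0.0102250; payment = 23,000 × 0.0102250 / (1 − (1+0.0102250)^−36) = $766.90.
Option B: at 7.85% the monthly rate is 0.0065417, so the payment is 23,000 × 0.0065417 / (1 − 1.0065417^−60) = $464.71.
Over 12 months: Option A costs 12 × $766.90 + $115.00 = $9,317.80; Option B costs 12 × $464.71 = $5,576.52.
Option B is cheaper by $9,317.80 − $5,576.52 = $3,741.28.

Option B by $3,740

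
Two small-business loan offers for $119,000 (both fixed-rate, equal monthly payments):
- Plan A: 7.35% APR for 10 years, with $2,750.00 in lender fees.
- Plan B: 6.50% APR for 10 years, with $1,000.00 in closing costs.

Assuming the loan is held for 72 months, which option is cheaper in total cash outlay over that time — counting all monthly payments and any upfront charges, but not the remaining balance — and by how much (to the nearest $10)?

Plan A: at 7.35% the monthly rate is 0.0061250, so the payment is 119,000 × 0.0061250 / (1 − 1.0061250^−120) = $1,403.25.
Plan B: at 6.50% the monthly rate is 0.0054167, so the payment is 119,000 × 0.0054167 / (1 − 1.0054167^−120) = $1,351.22.
Over 72 months: Plan A costs 72 × $1,403.25 + $2,750.00 = $103,784.00; Plan B costs 72 × $1,351.22 + $1,000.00 = $98,287.84.
Plan B is cheaper by $103,784.00 − $98,287.84 = $5,496.16.

Plan B by $5,500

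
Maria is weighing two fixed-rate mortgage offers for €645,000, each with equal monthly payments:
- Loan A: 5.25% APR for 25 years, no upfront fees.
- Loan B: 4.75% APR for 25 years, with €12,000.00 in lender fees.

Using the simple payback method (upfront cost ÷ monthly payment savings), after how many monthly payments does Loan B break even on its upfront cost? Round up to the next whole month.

Loan A: monthly rate = 5.25%/12 = 0.0043750; payment = 645,000 × 0.0043750 / (1 − (1+0.0043750)^−300) = €3,865.15.
Loan B: at 4.75% the monthly rate is 0.0039583, so the payment is 645,000 × 0.0039583 / (1 − 1.0039583^−300) = €3,677.26.
Monthly savings = €3,865.15 − €3,677.26 = €187.89.
Break-even = €12,000.00 / €187.89 = 63.87 → 64 months.

64 months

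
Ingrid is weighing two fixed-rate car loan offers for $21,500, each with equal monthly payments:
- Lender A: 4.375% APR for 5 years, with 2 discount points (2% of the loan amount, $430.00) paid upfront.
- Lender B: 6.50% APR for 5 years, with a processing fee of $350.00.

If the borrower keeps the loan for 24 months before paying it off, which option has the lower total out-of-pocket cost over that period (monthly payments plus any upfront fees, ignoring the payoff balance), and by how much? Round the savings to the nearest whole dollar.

Lender A: monthly rate = 4.375%/12 = 0.0036458; payment = 21,500 × 0.0036458 / (1 − (1+0.0036458)^−60) = $399.60.
Lender B: at 6.50% the monthly rate is 0.0054167, so the payment is 21,500 × 0.0054167 / (1 − 1.0054167^−60) = $420.67.
Over 24 months: Lender A costs 24 × $399.60 + $430.00 = $10,020.40; Lender B costs 24 × $420.67 + $350.00 = $10,446.08.
Lender A is cheaper by $10,446.08 − $10,020.40 = $425.68.

Lender A by $426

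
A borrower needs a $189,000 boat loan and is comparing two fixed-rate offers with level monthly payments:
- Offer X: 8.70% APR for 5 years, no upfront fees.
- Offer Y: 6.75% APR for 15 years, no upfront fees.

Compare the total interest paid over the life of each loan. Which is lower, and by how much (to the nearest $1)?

Offer X by $67,294

Offer X: at 8.70% the monthly rate is 0.0072500, so the payment is 189,000 × 0.0072500 / (1 − 1.0072500^−60) = $3,895.87.
Total interest on Offer X = 60 × $3,895.87 − $189,000 = $44,752.20.
Offer Y: monthly rate = 6.75%/12 = 0.0056250; payment = 189,000 × 0.0056250 / (1 − (1+0.0056250)^−180) = $1,672.48.
Total interest on Offer Y = 180 × $1,672.48 − $189,000 = $112,046.40.
Offer X is lower by $67,294.20.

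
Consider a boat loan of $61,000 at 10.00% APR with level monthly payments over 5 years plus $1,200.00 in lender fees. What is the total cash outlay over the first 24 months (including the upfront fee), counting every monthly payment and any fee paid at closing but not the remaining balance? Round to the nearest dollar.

$32,306

At 10.00% the monthly rate is 0.0083333, so the payment is 61,000 × 0.0083333 / (1 − 1.0083333^−60) = $1,296.07.
Total outlay = 24 × $1,296.07 + $1,200.00 = $32,305.68.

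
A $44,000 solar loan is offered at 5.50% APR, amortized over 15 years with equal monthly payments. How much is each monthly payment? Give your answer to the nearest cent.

Monthly rate = 5.5%/12 = 0.0045833; payment = 44,000 × 0.0045833 / (1 − (1+0.0045833)^−180) = $359.52.

$359.52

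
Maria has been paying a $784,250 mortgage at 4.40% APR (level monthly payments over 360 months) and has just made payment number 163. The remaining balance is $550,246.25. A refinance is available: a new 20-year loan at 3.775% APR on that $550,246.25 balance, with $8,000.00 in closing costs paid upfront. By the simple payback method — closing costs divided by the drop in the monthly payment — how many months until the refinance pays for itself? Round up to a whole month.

Current payment = 784,250 × 4.4%/12 / (1 − (1+0.0036667)^−360) = $3,927.22.
Refinanced payment = 550,246.25 × 0.0031458 / (1 − (1+0.0031458)^−240) = $3,269.51.
Monthly savings = $3,927.22 − $3,269.51 = $657.71.
Break-even = $8,000.00 / $657.71 = 12.16 → 13 months.

13 months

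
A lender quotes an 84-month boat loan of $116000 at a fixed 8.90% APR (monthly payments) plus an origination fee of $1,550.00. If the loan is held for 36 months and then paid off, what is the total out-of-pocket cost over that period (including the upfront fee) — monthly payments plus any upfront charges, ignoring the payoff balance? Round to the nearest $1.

At 8.90% the monthly rate is 0.0074167, so the payment is 116,000 × 0.0074167 / (1 − 1.0074167^−84) = $1,860.45.
Total outlay = 36 × $1,860.45 + $1,550.00 = $68,526.20.

$68,526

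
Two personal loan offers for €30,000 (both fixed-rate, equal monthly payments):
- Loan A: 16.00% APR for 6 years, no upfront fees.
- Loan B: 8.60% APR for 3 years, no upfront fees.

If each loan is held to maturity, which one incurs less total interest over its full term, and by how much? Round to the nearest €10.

Loan B by €12,710

Loan A: at 16.00% the monthly rate is 0.0133333, so the payment is 30,000 × 0.0133333 / (1 − 1.0133333^−72) = €650.76.
Total interest on Loan A = 72 × €650.76 − €30,000 = €16,854.72.
Loan B: at 8.60% the monthly rate is 0.0071667, so the payment is 30,000 × 0.0071667 / (1 − 1.0071667^−36) = €948.42.
Total interest on Loan B = 36 × €948.42 − €30,000 = €4,143.12.
Loan B is lower by €12,711.60.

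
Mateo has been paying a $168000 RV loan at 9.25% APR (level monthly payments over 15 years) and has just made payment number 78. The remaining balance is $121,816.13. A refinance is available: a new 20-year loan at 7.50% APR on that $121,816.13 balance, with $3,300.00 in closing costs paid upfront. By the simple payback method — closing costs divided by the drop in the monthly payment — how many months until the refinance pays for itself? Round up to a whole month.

5 months

Current payment = 168,000 × 9.25%/12 / (1 − (1+0.0077083)^−180) = $1,729.04.
Refinanced payment = 121,816.13 × 0.0062500 / (1 − (1+0.0062500)^−240) = $981.34.
Monthly savings = $1,729.04 − $981.34 = $747.70.
Break-even = $3,300.00 / $747.70 = 4.41 → 5 months.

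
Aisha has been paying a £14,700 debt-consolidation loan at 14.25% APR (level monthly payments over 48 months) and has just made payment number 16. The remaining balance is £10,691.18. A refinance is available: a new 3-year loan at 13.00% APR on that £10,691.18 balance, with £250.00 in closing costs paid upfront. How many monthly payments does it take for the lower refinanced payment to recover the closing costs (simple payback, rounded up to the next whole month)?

Current payment = 14,700 × 14.25%/12 / (1 − (1+0.0118750)^−48) = £403.55.
Refinanced payment = 10,691.18 × 0.0108333 / (1 − (1+0.0108333)^−36) = £360.23.
Monthly savings = £403.55 − £360.23 = £43.32.
Break-even = £250.00 / £43.32 = 5.77 → 6 months.

6 months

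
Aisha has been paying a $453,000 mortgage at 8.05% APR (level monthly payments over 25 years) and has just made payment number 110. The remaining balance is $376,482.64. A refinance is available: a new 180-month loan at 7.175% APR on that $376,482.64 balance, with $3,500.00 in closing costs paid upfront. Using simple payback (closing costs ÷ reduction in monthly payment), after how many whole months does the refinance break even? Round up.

39 months

Current payment = 453,000 × 8.05%/12 / (1 − (1+0.0067083)^−300) = $3,511.35.
Refinanced payment = 376,482.64 × 0.0059792 / (1 − (1+0.0059792)^−180) = $3,420.87.
Monthly savings = $3,511.35 − $3,420.87 = $90.48.
Break-even = $3,500.00 / $90.48 = 38.68 → 39 months.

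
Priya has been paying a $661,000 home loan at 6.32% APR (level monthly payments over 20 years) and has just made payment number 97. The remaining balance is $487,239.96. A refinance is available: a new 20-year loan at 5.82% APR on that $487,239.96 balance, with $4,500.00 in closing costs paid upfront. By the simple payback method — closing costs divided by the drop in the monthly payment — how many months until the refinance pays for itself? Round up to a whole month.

Current payment = 661,000 × 6.32%/12 / (1 − (1+0.0052667)^−240) = $4,858.44.
Refinanced payment = 487,239.96 × 0.0048500 / (1 − (1+0.0048500)^−240) = $3,440.33.
Monthly savings = $4,858.44 − $3,440.33 = $1,418.11.
Break-even = $4,500.00 / $1,418.11 = 3.17 → 4 months.

4 months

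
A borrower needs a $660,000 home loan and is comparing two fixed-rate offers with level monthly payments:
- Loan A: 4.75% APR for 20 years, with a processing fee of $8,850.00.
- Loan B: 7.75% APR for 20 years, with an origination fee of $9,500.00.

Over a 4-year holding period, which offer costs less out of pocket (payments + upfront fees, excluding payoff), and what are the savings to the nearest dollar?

Loan A by $56,003

Loan A: at 4.75% the monthly rate is 0.0039583, so the payment is 660,000 × 0.0039583 / (1 − 1.0039583^−240) = $4,265.08.
Loan B: monthly rate = 7.75%/12 = 0.0064583; payment = 660,000 × 0.0064583 / (1 − (1+0.0064583)^−240) = $5,418.26.
Over 48 months: Loan A costs 48 × $4,265.08 + $8,850.00 = $213,573.84; Loan B costs 48 × $5,418.26 + $9,500.00 = $269,576.48.
Loan A is cheaper by $269,576.48 − $213,573.84 = $56,002.64.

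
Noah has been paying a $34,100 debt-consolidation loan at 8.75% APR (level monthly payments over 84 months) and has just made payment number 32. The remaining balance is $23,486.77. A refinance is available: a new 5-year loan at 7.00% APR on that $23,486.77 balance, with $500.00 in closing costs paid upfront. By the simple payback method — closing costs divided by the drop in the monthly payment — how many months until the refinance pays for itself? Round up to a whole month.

7 months

Current payment = 34,100 × 8.75%/12 / (1 − (1+0.0072917)^−84) = $544.32.
Refinanced payment = 23,486.77 × 0.0058333 / (1 − (1+0.0058333)^−60) = $465.07.
Monthly savings = $544.32 − $465.07 = $79.25.
Break-even = $500.00 / $79.25 = 6.31 → 7 months.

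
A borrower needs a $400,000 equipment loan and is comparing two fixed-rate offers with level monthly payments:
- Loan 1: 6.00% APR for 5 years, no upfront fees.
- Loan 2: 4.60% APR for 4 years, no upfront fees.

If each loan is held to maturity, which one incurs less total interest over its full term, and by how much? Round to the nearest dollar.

Loan 2 by $25,295

Loan 1: monthly rate = 6%/12 = 0.0050000; payment = 400,000 × 0.0050000 / (1 − (1+0.0050000)^−60) = $7,733.12.
Total interest on Loan 1 = 60 × $7,733.12 − $400,000 = $63,987.20.
Loan 2: at 4.60% the monthly rate is 0.0038333, so the payment is 400,000 × 0.0038333 / (1 − 1.0038333^−48) = $9,139.42.
Total interest on Loan 2 = 48 × $9,139.42 − $400,000 = $38,692.16.
Loan 2 is lower by $25,295.04.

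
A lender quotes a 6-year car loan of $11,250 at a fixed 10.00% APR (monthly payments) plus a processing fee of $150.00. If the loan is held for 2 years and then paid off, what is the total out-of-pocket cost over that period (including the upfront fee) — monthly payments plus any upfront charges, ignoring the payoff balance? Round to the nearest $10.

$5,150

Monthly rate = 10%/12 = 0.0083333; payment = 11,250 × 0.0083333 / (1 − (1+0.0083333)^−72) = $208.42.
Total outlay = 24 × $208.42 + $150.00 = $5,152.08.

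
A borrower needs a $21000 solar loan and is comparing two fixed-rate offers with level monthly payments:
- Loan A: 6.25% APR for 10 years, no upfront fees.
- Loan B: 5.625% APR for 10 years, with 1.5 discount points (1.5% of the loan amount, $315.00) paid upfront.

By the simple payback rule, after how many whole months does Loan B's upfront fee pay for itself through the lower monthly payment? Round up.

Loan A: at 6.25% the monthly rate is 0.0052083, so the payment is 21,000 × 0.0052083 / (1 − 1.0052083^−120) = $235.79.
Loan B: monthly rate = 5.625%/12 = 0.0046875; payment = 21,000 × 0.0046875 / (1 − (1+0.0046875)^−120) = $229.21.
Monthly savings = $235.79 − $229.21 = $6.58.
Break-even = $315.00 / $6.58 = 47.87 → 48 months.

48 months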